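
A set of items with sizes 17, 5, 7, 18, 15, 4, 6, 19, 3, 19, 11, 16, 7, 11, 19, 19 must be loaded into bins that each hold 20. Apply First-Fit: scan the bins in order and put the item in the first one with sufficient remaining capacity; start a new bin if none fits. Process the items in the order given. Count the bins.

Put 17 in bin 1; 3 remain.
Put 5 in bin 2; 15 remain.
Put 7 in bin 2; 8 remain.
Put 18 in bin 3; 2 remain.
Put 15 in bin 4; 5 remain.
Put 4 in bin 2; 4 remain.
Put 6 in bin 5; 14 remain.
Put 19 in bin 6; 1 remain.
Put 3 in bin 1; 0 remain.
Put 19 in bin 7; 1 remain.
Put 11 in bin 5; 3 remain.
Put 16 in bin 8; 4 remain.
Put 7 in bin 9; 13 remain.
Put 11 in bin 9; 2 remain.
Put 19 in bin 10; 1 remain.
Put 19 in bin 11; 1 remain.

11 bins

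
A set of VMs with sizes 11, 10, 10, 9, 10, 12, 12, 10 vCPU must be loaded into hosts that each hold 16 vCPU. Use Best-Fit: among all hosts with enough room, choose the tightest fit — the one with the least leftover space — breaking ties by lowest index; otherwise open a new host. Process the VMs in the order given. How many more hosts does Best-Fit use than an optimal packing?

Best-Fit: [11] [10] [10] [9] [10] [12] [12] [10] → 8 hosts.
8 VMs exceed 8 vCPU (half the capacity), and no two of those can share a host, so at least 8 hosts are needed.
So 8 is already optimal.

0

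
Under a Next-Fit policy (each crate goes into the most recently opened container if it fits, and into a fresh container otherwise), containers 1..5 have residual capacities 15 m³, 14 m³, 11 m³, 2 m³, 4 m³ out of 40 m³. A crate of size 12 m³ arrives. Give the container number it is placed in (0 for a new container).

0

Next-Fit only looks at container 5, which has 4 m³ free.
12 m³ does not fit, so a new container is opened.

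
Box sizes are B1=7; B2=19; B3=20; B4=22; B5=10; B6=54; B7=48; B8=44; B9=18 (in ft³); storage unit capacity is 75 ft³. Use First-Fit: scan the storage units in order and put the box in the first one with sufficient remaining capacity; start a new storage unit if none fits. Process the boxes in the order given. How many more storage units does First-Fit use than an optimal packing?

First-Fit: [7,19,20,22] [10,54] [48,18] [44] → 4 storage units.
Total size 242 ft³; any packing needs at least ⌈242/75⌉ = 4 storage units.
So 4 is already optimal.

0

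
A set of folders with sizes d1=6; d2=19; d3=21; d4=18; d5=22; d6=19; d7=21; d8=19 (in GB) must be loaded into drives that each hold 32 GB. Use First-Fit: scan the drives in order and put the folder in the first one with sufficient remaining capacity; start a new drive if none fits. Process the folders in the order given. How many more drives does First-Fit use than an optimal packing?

0

First-Fit: [6,19] [21] [18] [22] [19] [21] [19] → 7 drives.
7 folders exceed 16 GB (half the capacity), and no two of those can share a drive, so at least 7 drives are needed.
So 7 is already optimal.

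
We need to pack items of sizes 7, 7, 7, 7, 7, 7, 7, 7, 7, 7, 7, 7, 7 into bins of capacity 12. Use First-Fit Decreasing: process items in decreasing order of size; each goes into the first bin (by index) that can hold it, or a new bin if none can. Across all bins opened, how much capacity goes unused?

Sorted descending: 7, 7, 7, 7, 7, 7, 7, 7, 7, 7, 7, 7, 7.
Put 7 in bin 1; 5 remain.
Put 7 in bin 2; 5 remain.
Put 7 in bin 3; 5 remain.
Put 7 in bin 4; 5 remain.
Put 7 in bin 5; 5 remain.
Put 7 in bin 6; 5 remain.
Put 7 in bin 7; 5 remain.
Put 7 in bin 8; 5 remain.
Put 7 in bin 9; 5 remain.
Put 7 in bin 10; 5 remain.
Put 7 in bin 11; 5 remain.
Put 7 in bin 12; 5 remain.
Put 7 in bin 13; 5 remain.
13 bins × 12 = 156; used 91; unused 65.

65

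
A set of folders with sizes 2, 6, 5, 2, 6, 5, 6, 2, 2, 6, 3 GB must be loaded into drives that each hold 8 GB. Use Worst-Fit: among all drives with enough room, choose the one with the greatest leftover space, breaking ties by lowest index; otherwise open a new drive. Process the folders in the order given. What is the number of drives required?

7 drives

Put 2 GB in drive 1; 6 GB remain.
Put 6 GB in drive 1; 0 GB remain.
Put 5 GB in drive 2; 3 GB remain.
Put 2 GB in drive 2; 1 GB remain.
Put 6 GB in drive 3; 2 GB remain.
Put 5 GB in drive 4; 3 GB remain.
Put 6 GB in drive 5; 2 GB remain.
Put 2 GB in drive 4; 1 GB remain.
Put 2 GB in drive 3; 0 GB remain.
Put 6 GB in drive 6; 2 GB remain.
Put 3 GB in drive 7; 5 GB remain.
Final drives: [2,6] [5,2] [6,2] [5,2] [6] [6] [3].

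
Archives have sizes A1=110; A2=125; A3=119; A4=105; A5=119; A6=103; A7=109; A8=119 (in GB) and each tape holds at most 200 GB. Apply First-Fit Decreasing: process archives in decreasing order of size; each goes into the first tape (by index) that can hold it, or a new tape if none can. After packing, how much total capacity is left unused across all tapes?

Sorted descending: 125, 119, 119, 119, 110, 109, 105, 103.
tape 1: place 125 GB, 75 GB left
tape 2: place 119 GB, 81 GB left
tape 3: place 119 GB, 81 GB left
tape 4: place 119 GB, 81 GB left
tape 5: place 110 GB, 90 GB left
tape 6: place 109 GB, 91 GB left
tape 7: place 105 GB, 95 GB left
tape 8: place 103 GB, 97 GB left
8 tapes × 200 GB = 1600 GB; used 909 GB; unused 691 GB.

691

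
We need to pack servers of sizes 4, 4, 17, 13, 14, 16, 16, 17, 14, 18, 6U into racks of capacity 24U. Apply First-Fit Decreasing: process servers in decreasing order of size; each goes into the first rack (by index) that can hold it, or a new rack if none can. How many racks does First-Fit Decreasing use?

Sorted descending: 18, 17, 17, 16, 16, 14, 14, 13, 6, 4, 4.
rack 1: place 18U, 6U left
rack 2: place 17U, 7U left
rack 3: place 17U, 7U left
rack 4: place 16U, 8U left
rack 5: place 16U, 8U left
rack 6: place 14U, 10U left
rack 7: place 14U, 10U left
rack 8: place 13U, 11U left
rack 1: place 6U, 0U left
rack 2: place 4U, 3U left
rack 3: place 4U, 3U left

8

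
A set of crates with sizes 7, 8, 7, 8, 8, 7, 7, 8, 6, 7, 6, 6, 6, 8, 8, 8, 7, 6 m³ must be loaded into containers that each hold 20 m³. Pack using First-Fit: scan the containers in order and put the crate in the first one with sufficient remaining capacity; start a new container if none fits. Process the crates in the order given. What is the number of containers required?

7 m³ → container 1 (remaining 13 m³)
8 m³ → container 1 (remaining 5 m³)
7 m³ → container 2 (remaining 13 m³)
8 m³ → container 2 (remaining 5 m³)
8 m³ → container 3 (remaining 12 m³)
7 m³ → container 3 (remaining 5 m³)
7 m³ → container 4 (remaining 13 m³)
8 m³ → container 4 (remaining 5 m³)
6 m³ → container 5 (remaining 14 m³)
7 m³ → container 5 (remaining 7 m³)
6 m³ → container 5 (remaining 1 m³)
6 m³ → container 6 (remaining 14 m³)
6 m³ → container 6 (remaining 8 m³)
8 m³ → container 6 (remaining 0 m³)
8 m³ → container 7 (remaining 12 m³)
8 m³ → container 7 (remaining 4 m³)
7 m³ → container 8 (remaining 13 m³)
6 m³ → container 8 (remaining 7 m³)

8 containers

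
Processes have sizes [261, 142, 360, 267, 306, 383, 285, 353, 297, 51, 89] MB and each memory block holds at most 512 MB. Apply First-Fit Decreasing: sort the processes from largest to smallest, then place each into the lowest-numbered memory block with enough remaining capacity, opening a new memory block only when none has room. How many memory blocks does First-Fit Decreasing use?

Sorted descending: 383, 360, 353, 306, 297, 285, 267, 261, 142, 89, 51.
memory block 1: place 383 MB, 129 MB left
memory block 2: place 360 MB, 152 MB left
memory block 3: place 353 MB, 159 MB left
memory block 4: place 306 MB, 206 MB left
memory block 5: place 297 MB, 215 MB left
memory block 6: place 285 MB, 227 MB left
memory block 7: place 267 MB, 245 MB left
memory block 8: place 261 MB, 251 MB left
memory block 2: place 142 MB, 10 MB left
memory block 1: place 89 MB, 40 MB left
memory block 3: place 51 MB, 108 MB left
Final memory blocks: [383,89] [360,142] [353,51] [306] [297] [285] [267] [261].

8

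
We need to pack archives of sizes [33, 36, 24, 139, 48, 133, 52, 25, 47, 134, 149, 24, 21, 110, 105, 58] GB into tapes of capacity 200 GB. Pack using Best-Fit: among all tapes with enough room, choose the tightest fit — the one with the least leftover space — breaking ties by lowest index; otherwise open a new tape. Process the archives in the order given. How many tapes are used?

Put 33 GB in tape 1; 167 GB remain.
Put 36 GB in tape 1; 131 GB remain.
Put 24 GB in tape 1; 107 GB remain.
Put 139 GB in tape 2; 61 GB remain.
Put 48 GB in tape 2; 13 GB remain.
Put 133 GB in tape 3; 67 GB remain.
Put 52 GB in tape 3; 15 GB remain.
Put 25 GB in tape 1; 82 GB remain.
Put 47 GB in tape 1; 35 GB remain.
Put 134 GB in tape 4; 66 GB remain.
Put 149 GB in tape 5; 51 GB remain.
Put 24 GB in tape 1; 11 GB remain.
Put 21 GB in tape 5; 30 GB remain.
Put 110 GB in tape 6; 90 GB remain.
Put 105 GB in tape 7; 95 GB remain.
Put 58 GB in tape 4; 8 GB remain.

7 tapes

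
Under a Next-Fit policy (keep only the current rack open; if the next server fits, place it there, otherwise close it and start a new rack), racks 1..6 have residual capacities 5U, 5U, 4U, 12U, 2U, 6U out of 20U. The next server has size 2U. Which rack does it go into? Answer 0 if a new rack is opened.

6

Next-Fit only looks at rack 6, which has 6U free.
2U fits there.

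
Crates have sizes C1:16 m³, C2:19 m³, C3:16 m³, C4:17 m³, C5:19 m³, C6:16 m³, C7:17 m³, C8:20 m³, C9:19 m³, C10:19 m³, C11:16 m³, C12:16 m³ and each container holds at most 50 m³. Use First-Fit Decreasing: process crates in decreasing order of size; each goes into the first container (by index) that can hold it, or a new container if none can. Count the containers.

5

Sorted descending: 20, 19, 19, 19, 19, 17, 17, 16, 16, 16, 16, 16.
20 m³ → container 1 (remaining 30 m³)
19 m³ → container 1 (remaining 11 m³)
19 m³ → container 2 (remaining 31 m³)
19 m³ → container 2 (remaining 12 m³)
19 m³ → container 3 (remaining 31 m³)
17 m³ → container 3 (remaining 14 m³)
17 m³ → container 4 (remaining 33 m³)
16 m³ → container 4 (remaining 17 m³)
16 m³ → container 4 (remaining 1 m³)
16 m³ → container 5 (remaining 34 m³)
16 m³ → container 5 (remaining 18 m³)
16 m³ → container 5 (remaining 2 m³)
Final containers: [20,19] [19,19] [19,17] [17,16,16] [16,16,16].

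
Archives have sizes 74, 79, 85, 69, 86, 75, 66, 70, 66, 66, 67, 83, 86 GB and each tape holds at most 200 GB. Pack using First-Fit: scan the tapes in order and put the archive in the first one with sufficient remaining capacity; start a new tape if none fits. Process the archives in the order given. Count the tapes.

6

tape 1: place 74 GB, 126 GB left
tape 1: place 79 GB, 47 GB left
tape 2: place 85 GB, 115 GB left
tape 2: place 69 GB, 46 GB left
tape 3: place 86 GB, 114 GB left
tape 3: place 75 GB, 39 GB left
tape 4: place 66 GB, 134 GB left
tape 4: place 70 GB, 64 GB left
tape 5: place 66 GB, 134 GB left
tape 5: place 66 GB, 68 GB left
tape 5: place 67 GB, 1 GB left
tape 6: place 83 GB, 117 GB left
tape 6: place 86 GB, 31 GB left
Final tapes: [74,79] [85,69] [86,75] [66,70] [66,66,67] [83,86].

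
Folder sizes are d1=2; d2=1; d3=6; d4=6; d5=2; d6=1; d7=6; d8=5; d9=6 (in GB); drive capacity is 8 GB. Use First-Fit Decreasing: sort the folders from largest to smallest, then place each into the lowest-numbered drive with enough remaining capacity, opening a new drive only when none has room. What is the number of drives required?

Sorted descending: 6, 6, 6, 6, 5, 2, 2, 1, 1.
drive 1: place 6 GB, 2 GB left
drive 2: place 6 GB, 2 GB left
drive 3: place 6 GB, 2 GB left
drive 4: place 6 GB, 2 GB left
drive 5: place 5 GB, 3 GB left
drive 1: place 2 GB, 0 GB left
drive 2: place 2 GB, 0 GB left
drive 3: place 1 GB, 1 GB left
drive 3: place 1 GB, 0 GB left

5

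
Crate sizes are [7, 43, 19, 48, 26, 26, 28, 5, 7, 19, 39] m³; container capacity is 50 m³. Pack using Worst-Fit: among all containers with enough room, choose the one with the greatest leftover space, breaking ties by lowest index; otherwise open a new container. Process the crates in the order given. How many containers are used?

container 1: place 7 m³, 43 m³ left
container 1: place 43 m³, 0 m³ left
container 2: place 19 m³, 31 m³ left
container 3: place 48 m³, 2 m³ left
container 2: place 26 m³, 5 m³ left
container 4: place 26 m³, 24 m³ left
container 5: place 28 m³, 22 m³ left
container 4: place 5 m³, 19 m³ left
container 5: place 7 m³, 15 m³ left
container 4: place 19 m³, 0 m³ left
container 6: place 39 m³, 11 m³ left
Final containers: [7,43] [19,26] [48] [26,5,19] [28,7] [39].

6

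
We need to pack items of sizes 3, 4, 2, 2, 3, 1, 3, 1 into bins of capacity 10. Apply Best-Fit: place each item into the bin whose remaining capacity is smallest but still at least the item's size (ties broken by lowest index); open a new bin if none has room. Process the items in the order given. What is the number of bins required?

bin 1: place 3, 7 left
bin 1: place 4, 3 left
bin 1: place 2, 1 left
bin 2: place 2, 8 left
bin 2: place 3, 5 left
bin 1: place 1, 0 left
bin 2: place 3, 2 left
bin 2: place 1, 1 left
Final bins: [3,4,2,1] [2,3,3,1].

2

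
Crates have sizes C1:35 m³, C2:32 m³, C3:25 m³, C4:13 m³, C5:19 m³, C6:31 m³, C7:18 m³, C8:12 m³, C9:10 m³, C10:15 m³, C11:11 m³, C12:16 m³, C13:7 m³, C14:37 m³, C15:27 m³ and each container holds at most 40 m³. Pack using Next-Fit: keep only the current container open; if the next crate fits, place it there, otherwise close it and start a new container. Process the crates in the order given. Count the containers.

10

Put C1 (35 m³) in container 1; 5 m³ remain.
Put C2 (32 m³) in container 2; 8 m³ remain.
Put C3 (25 m³) in container 3; 15 m³ remain.
Put C4 (13 m³) in container 3; 2 m³ remain.
Put C5 (19 m³) in container 4; 21 m³ remain.
Put C6 (31 m³) in container 5; 9 m³ remain.
Put C7 (18 m³) in container 6; 22 m³ remain.
Put C8 (12 m³) in container 6; 10 m³ remain.
Put C9 (10 m³) in container 6; 0 m³ remain.
Put C10 (15 m³) in container 7; 25 m³ remain.
Put C11 (11 m³) in container 7; 14 m³ remain.
Put C12 (16 m³) in container 8; 24 m³ remain.
Put C13 (7 m³) in container 8; 17 m³ remain.
Put C14 (37 m³) in container 9; 3 m³ remain.
Put C15 (27 m³) in container 10; 13 m³ remain.
Final containers: [35] [32] [25,13] [19] [31] [18,12,10] [15,11] [16,7] [37] [27].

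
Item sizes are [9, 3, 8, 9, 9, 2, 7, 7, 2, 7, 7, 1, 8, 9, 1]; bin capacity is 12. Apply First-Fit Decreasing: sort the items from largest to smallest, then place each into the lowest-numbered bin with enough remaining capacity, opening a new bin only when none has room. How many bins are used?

10 bins

Sorted descending: 9, 9, 9, 9, 8, 8, 7, 7, 7, 7, 3, 2, 2, 1, 1.
bin 1: place 9, 3 left
bin 2: place 9, 3 left
bin 3: place 9, 3 left
bin 4: place 9, 3 left
bin 5: place 8, 4 left
bin 6: place 8, 4 left
bin 7: place 7, 5 left
bin 8: place 7, 5 left
bin 9: place 7, 5 left
bin 10: place 7, 5 left
bin 1: place 3, 0 left
bin 2: place 2, 1 left
bin 3: place 2, 1 left
bin 2: place 1, 0 left
bin 3: place 1, 0 left
Final bins: [9,3] [9,2,1] [9,2,1] [9] [8] [8] [7] [7] [7] [7].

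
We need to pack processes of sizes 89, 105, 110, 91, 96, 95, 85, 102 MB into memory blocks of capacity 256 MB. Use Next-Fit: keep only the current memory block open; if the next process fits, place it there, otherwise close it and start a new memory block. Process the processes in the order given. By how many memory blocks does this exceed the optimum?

Next-Fit: [89,105] [110,91] [96,95] [85,102] → 4 memory blocks.
Total size 773 MB; any packing needs at least ⌈773/256⌉ = 4 memory blocks.
So 4 is already optimal.

0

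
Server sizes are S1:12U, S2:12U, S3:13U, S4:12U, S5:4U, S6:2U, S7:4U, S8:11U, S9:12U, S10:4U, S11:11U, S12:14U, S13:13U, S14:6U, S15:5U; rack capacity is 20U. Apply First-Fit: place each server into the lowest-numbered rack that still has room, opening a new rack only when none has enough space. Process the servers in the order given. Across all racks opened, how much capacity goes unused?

Put S1 (12U) in rack 1; 8U remain.
Put S2 (12U) in rack 2; 8U remain.
Put S3 (13U) in rack 3; 7U remain.
Put S4 (12U) in rack 4; 8U remain.
Put S5 (4U) in rack 1; 4U remain.
Put S6 (2U) in rack 1; 2U remain.
Put S7 (4U) in rack 2; 4U remain.
Put S8 (11U) in rack 5; 9U remain.
Put S9 (12U) in rack 6; 8U remain.
Put S10 (4U) in rack 2; 0U remain.
Put S11 (11U) in rack 7; 9U remain.
Put S12 (14U) in rack 8; 6U remain.
Put S13 (13U) in rack 9; 7U remain.
Put S14 (6U) in rack 3; 1U remain.
Put S15 (5U) in rack 4; 3U remain.
9 racks × 20U = 180U; used 135U; unused 45U.

45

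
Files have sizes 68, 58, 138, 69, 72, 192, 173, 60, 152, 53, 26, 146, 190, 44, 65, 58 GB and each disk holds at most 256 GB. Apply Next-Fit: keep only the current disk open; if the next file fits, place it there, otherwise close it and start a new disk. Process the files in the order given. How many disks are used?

9 disks

disk 1: place 68 GB, 188 GB left
disk 1: place 58 GB, 130 GB left
disk 2: place 138 GB, 118 GB left
disk 2: place 69 GB, 49 GB left
disk 3: place 72 GB, 184 GB left
disk 4: place 192 GB, 64 GB left
disk 5: place 173 GB, 83 GB left
disk 5: place 60 GB, 23 GB left
disk 6: place 152 GB, 104 GB left
disk 6: place 53 GB, 51 GB left
disk 6: place 26 GB, 25 GB left
disk 7: place 146 GB, 110 GB left
disk 8: place 190 GB, 66 GB left
disk 8: place 44 GB, 22 GB left
disk 9: place 65 GB, 191 GB left
disk 9: place 58 GB, 133 GB left
Final disks: [68,58] [138,69] [72] [192] [173,60] [152,53,26] [146] [190,44] [65,58].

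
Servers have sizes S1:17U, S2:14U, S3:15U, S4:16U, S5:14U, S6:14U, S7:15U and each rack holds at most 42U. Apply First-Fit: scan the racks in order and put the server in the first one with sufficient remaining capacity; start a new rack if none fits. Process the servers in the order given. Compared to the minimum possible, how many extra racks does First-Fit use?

1

First-Fit: [17,14] [15,16] [14,14] [15] → 4 racks.
Total size 105U; any packing needs at least ⌈105/42⌉ = 3 racks.
An optimal packing achieves that bound: [17,16] [15,15] [14,14,14] → 3 racks.
Excess: 4 − 3 = 1.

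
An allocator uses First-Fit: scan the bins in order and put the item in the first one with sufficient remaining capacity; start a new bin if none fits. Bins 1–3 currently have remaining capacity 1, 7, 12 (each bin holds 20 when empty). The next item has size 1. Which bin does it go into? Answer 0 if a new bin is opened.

Bins with room: bin 1 (1), bin 2 (7), bin 3 (12).
The first with room is bin 1.

1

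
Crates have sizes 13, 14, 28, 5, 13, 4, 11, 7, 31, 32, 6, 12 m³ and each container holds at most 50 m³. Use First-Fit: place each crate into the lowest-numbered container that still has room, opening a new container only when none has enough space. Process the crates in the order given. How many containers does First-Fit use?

container 1: place 13 m³, 37 m³ left
container 1: place 14 m³, 23 m³ left
container 2: place 28 m³, 22 m³ left
container 1: place 5 m³, 18 m³ left
container 1: place 13 m³, 5 m³ left
container 1: place 4 m³, 1 m³ left
container 2: place 11 m³, 11 m³ left
container 2: place 7 m³, 4 m³ left
container 3: place 31 m³, 19 m³ left
container 4: place 32 m³, 18 m³ left
container 3: place 6 m³, 13 m³ left
container 3: place 12 m³, 1 m³ left

4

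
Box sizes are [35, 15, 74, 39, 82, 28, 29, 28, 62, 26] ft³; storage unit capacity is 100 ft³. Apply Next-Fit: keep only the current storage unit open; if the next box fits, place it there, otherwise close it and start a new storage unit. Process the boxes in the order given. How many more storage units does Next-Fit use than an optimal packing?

1

Next-Fit: [35,15] [74] [39] [82] [28,29,28] [62,26] → 6 storage units.
Total size 418 ft³; any packing needs at least ⌈418/100⌉ = 5 storage units.
An optimal packing achieves that bound: [82,15] [74,26] [62,35] [39,29,28] [28] → 5 storage units.
Excess: 6 − 5 = 1.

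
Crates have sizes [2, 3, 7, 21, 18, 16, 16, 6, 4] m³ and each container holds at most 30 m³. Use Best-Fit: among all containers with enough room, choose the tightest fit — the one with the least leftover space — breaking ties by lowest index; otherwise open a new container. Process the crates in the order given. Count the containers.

4

Put 2 m³ in container 1; 28 m³ remain.
Put 3 m³ in container 1; 25 m³ remain.
Put 7 m³ in container 1; 18 m³ remain.
Put 21 m³ in container 2; 9 m³ remain.
Put 18 m³ in container 1; 0 m³ remain.
Put 16 m³ in container 3; 14 m³ remain.
Put 16 m³ in container 4; 14 m³ remain.
Put 6 m³ in container 2; 3 m³ remain.
Put 4 m³ in container 3; 10 m³ remain.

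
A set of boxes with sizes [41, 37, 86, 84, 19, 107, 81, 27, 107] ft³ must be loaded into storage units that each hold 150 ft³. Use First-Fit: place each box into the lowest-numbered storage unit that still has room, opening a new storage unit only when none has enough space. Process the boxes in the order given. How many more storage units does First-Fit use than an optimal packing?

1

First-Fit: [41,37,19,27] [86] [84] [107] [81] [107] → 6 storage units.
5 boxes exceed 75 ft³ (half the capacity), and no two of those can share a storage unit, so at least 5 storage units are needed.
An optimal packing achieves that bound: [107,41] [107,37] [86,27,19] [84] [81] → 5 storage units.
Excess: 6 − 5 = 1.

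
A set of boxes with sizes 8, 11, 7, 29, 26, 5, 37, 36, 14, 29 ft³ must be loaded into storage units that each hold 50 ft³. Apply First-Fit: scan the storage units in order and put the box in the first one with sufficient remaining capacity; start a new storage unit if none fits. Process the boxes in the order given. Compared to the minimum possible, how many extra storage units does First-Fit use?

First-Fit: [8,11,7,5,14] [29] [26] [37] [36] [29] → 6 storage units.
Total size 202 ft³; any packing needs at least ⌈202/50⌉ = 5 storage units.
An optimal packing achieves that bound: [37,11] [36,14] [29,8,7,5] [29] [26] → 5 storage units.
Excess: 6 − 5 = 1.

1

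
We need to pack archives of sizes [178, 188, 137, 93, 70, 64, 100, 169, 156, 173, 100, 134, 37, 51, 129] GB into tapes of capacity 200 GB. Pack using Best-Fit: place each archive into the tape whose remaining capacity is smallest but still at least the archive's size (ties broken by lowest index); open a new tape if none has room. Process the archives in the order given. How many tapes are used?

178 GB → tape 1 (remaining 22 GB)
188 GB → tape 2 (remaining 12 GB)
137 GB → tape 3 (remaining 63 GB)
93 GB → tape 4 (remaining 107 GB)
70 GB → tape 4 (remaining 37 GB)
64 GB → tape 5 (remaining 136 GB)
100 GB → tape 5 (remaining 36 GB)
169 GB → tape 6 (remaining 31 GB)
156 GB → tape 7 (remaining 44 GB)
173 GB → tape 8 (remaining 27 GB)
100 GB → tape 9 (remaining 100 GB)
134 GB → tape 10 (remaining 66 GB)
37 GB → tape 4 (remaining 0 GB)
51 GB → tape 3 (remaining 12 GB)
129 GB → tape 11 (remaining 71 GB)

11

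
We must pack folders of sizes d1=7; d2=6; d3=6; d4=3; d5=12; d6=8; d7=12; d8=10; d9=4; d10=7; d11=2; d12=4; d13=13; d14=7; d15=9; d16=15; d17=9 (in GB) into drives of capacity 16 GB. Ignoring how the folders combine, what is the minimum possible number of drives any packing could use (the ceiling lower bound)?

Total size = 7 + 6 + 6 + 3 + 12 + 8 + 12 + 10 + 4 + 7 + 2 + 4 + 13 + 7 + 9 + 15 + 9 = 134 GB.
⌈134 / 16⌉ = 9.

9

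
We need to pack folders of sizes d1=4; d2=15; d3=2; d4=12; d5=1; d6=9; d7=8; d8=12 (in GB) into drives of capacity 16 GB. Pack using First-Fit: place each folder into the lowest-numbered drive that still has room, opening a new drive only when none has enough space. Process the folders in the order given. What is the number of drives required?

5

d1 (4 GB) → drive 1 (remaining 12 GB)
d2 (15 GB) → drive 2 (remaining 1 GB)
d3 (2 GB) → drive 1 (remaining 10 GB)
d4 (12 GB) → drive 3 (remaining 4 GB)
d5 (1 GB) → drive 1 (remaining 9 GB)
d6 (9 GB) → drive 1 (remaining 0 GB)
d7 (8 GB) → drive 4 (remaining 8 GB)
d8 (12 GB) → drive 5 (remaining 4 GB)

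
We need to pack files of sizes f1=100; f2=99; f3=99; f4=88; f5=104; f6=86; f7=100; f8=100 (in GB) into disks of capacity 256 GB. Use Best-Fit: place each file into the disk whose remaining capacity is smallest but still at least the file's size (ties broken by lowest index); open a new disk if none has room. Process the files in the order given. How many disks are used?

f1 (100 GB) → disk 1 (remaining 156 GB)
f2 (99 GB) → disk 1 (remaining 57 GB)
f3 (99 GB) → disk 2 (remaining 157 GB)
f4 (88 GB) → disk 2 (remaining 69 GB)
f5 (104 GB) → disk 3 (remaining 152 GB)
f6 (86 GB) → disk 3 (remaining 66 GB)
f7 (100 GB) → disk 4 (remaining 156 GB)
f8 (100 GB) → disk 4 (remaining 56 GB)

4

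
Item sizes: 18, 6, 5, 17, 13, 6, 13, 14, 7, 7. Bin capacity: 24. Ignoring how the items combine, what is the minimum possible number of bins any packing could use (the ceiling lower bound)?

5 bins

Total size = 18 + 6 + 5 + 17 + 13 + 6 + 13 + 14 + 7 + 7 = 106.
⌈106 / 24⌉ = 5.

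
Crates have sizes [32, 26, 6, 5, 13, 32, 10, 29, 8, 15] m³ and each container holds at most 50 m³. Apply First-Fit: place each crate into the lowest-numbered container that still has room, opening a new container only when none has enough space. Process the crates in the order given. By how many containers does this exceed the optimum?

0

First-Fit: [32,6,5] [26,13,10] [32,8] [29,15] → 4 containers.
Total size 176 m³; any packing needs at least ⌈176/50⌉ = 4 containers.
So 4 is already optimal.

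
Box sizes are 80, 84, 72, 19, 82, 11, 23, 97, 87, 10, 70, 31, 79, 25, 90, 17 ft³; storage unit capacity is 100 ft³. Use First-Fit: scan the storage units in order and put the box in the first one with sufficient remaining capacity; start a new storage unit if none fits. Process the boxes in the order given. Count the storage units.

storage unit 1: place 80 ft³, 20 ft³ left
storage unit 2: place 84 ft³, 16 ft³ left
storage unit 3: place 72 ft³, 28 ft³ left
storage unit 1: place 19 ft³, 1 ft³ left
storage unit 4: place 82 ft³, 18 ft³ left
storage unit 2: place 11 ft³, 5 ft³ left
storage unit 3: place 23 ft³, 5 ft³ left
storage unit 5: place 97 ft³, 3 ft³ left
storage unit 6: place 87 ft³, 13 ft³ left
storage unit 4: place 10 ft³, 8 ft³ left
storage unit 7: place 70 ft³, 30 ft³ left
storage unit 8: place 31 ft³, 69 ft³ left
storage unit 9: place 79 ft³, 21 ft³ left
storage unit 7: place 25 ft³, 5 ft³ left
storage unit 10: place 90 ft³, 10 ft³ left
storage unit 8: place 17 ft³, 52 ft³ left

10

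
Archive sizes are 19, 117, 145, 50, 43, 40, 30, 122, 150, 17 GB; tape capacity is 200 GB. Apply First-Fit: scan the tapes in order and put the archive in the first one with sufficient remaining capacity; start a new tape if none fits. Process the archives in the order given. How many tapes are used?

tape 1: place 19 GB, 181 GB left
tape 1: place 117 GB, 64 GB left
tape 2: place 145 GB, 55 GB left
tape 1: place 50 GB, 14 GB left
tape 2: place 43 GB, 12 GB left
tape 3: place 40 GB, 160 GB left
tape 3: place 30 GB, 130 GB left
tape 3: place 122 GB, 8 GB left
tape 4: place 150 GB, 50 GB left
tape 4: place 17 GB, 33 GB left
Final tapes: [19,117,50] [145,43] [40,30,122] [150,17].

4 tapes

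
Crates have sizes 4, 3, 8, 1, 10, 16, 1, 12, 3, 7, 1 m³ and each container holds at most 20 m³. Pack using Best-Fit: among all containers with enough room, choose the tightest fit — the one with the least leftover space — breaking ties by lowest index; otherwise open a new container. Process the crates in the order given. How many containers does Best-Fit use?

container 1: place 4 m³, 16 m³ left
container 1: place 3 m³, 13 m³ left
container 1: place 8 m³, 5 m³ left
container 1: place 1 m³, 4 m³ left
container 2: place 10 m³, 10 m³ left
container 3: place 16 m³, 4 m³ left
container 1: place 1 m³, 3 m³ left
container 4: place 12 m³, 8 m³ left
container 1: place 3 m³, 0 m³ left
container 4: place 7 m³, 1 m³ left
container 4: place 1 m³, 0 m³ left
Final containers: [4,3,8,1,1,3] [10] [16] [12,7,1].

4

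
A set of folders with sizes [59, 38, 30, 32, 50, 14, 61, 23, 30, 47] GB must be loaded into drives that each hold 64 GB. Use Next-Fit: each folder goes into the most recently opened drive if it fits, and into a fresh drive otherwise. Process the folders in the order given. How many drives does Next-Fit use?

59 GB → drive 1 (remaining 5 GB)
38 GB → drive 2 (remaining 26 GB)
30 GB → drive 3 (remaining 34 GB)
32 GB → drive 3 (remaining 2 GB)
50 GB → drive 4 (remaining 14 GB)
14 GB → drive 4 (remaining 0 GB)
61 GB → drive 5 (remaining 3 GB)
23 GB → drive 6 (remaining 41 GB)
30 GB → drive 6 (remaining 11 GB)
47 GB → drive 7 (remaining 17 GB)
Final drives: [59] [38] [30,32] [50,14] [61] [23,30] [47].

7 drives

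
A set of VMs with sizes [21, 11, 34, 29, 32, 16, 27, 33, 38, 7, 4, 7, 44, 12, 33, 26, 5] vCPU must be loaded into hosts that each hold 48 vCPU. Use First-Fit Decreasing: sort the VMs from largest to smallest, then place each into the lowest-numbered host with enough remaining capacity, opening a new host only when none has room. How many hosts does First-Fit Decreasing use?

Sorted descending: 44, 38, 34, 33, 33, 32, 29, 27, 26, 21, 16, 12, 11, 7, 7, 5, 4.
host 1: place 44 vCPU, 4 vCPU left
host 2: place 38 vCPU, 10 vCPU left
host 3: place 34 vCPU, 14 vCPU left
host 4: place 33 vCPU, 15 vCPU left
host 5: place 33 vCPU, 15 vCPU left
host 6: place 32 vCPU, 16 vCPU left
host 7: place 29 vCPU, 19 vCPU left
host 8: place 27 vCPU, 21 vCPU left
host 9: place 26 vCPU, 22 vCPU left
host 8: place 21 vCPU, 0 vCPU left
host 6: place 16 vCPU, 0 vCPU left
host 3: place 12 vCPU, 2 vCPU left
host 4: place 11 vCPU, 4 vCPU left
host 2: place 7 vCPU, 3 vCPU left
host 5: place 7 vCPU, 8 vCPU left
host 5: place 5 vCPU, 3 vCPU left
host 1: place 4 vCPU, 0 vCPU left

9 hosts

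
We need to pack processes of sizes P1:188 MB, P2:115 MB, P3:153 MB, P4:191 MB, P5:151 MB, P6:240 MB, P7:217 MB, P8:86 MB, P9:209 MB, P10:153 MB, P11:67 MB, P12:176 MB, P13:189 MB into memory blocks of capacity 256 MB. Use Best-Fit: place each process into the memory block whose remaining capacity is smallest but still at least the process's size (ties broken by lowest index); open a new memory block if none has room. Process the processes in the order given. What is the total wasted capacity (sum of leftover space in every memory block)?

Put P1 (188 MB) in memory block 1; 68 MB remain.
Put P2 (115 MB) in memory block 2; 141 MB remain.
Put P3 (153 MB) in memory block 3; 103 MB remain.
Put P4 (191 MB) in memory block 4; 65 MB remain.
Put P5 (151 MB) in memory block 5; 105 MB remain.
Put P6 (240 MB) in memory block 6; 16 MB remain.
Put P7 (217 MB) in memory block 7; 39 MB remain.
Put P8 (86 MB) in memory block 3; 17 MB remain.
Put P9 (209 MB) in memory block 8; 47 MB remain.
Put P10 (153 MB) in memory block 9; 103 MB remain.
Put P11 (67 MB) in memory block 1; 1 MB remain.
Put P12 (176 MB) in memory block 10; 80 MB remain.
Put P13 (189 MB) in memory block 11; 67 MB remain.
11 memory blocks × 256 MB = 2816 MB; used 2135 MB; unused 681 MB.

681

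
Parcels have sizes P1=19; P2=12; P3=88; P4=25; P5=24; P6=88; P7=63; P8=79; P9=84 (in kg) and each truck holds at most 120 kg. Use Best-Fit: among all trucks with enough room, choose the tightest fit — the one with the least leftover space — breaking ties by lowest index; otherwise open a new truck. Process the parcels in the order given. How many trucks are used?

truck 1: place P1 (19 kg), 101 kg left
truck 1: place P2 (12 kg), 89 kg left
truck 1: place P3 (88 kg), 1 kg left
truck 2: place P4 (25 kg), 95 kg left
truck 2: place P5 (24 kg), 71 kg left
truck 3: place P6 (88 kg), 32 kg left
truck 2: place P7 (63 kg), 8 kg left
truck 4: place P8 (79 kg), 41 kg left
truck 5: place P9 (84 kg), 36 kg left

5 trucks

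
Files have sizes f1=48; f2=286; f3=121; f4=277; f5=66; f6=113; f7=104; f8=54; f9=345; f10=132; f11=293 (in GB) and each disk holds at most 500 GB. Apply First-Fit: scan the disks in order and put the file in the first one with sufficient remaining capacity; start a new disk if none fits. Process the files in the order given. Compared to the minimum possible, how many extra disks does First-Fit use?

1

First-Fit: [48,286,121] [277,66,113] [104,54,132] [345] [293] → 5 disks.
Total size 1839 GB; any packing needs at least ⌈1839/500⌉ = 4 disks.
An optimal packing achieves that bound: [345,132] [293,121,66] [286,113,54] [277,104,48] → 4 disks.
Excess: 5 − 4 = 1.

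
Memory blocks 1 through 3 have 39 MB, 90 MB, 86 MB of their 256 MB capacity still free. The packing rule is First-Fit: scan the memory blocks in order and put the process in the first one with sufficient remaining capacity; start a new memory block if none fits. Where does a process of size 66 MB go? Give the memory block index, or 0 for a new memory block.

2

Memory blocks with room: memory block 2 (90 MB), memory block 3 (86 MB).
The first with room is memory block 2.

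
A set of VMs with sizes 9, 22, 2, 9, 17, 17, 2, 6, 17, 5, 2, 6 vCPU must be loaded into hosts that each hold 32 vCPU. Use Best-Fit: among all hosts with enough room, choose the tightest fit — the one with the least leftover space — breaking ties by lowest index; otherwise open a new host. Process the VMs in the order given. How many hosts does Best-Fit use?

4

9 vCPU → host 1 (remaining 23 vCPU)
22 vCPU → host 1 (remaining 1 vCPU)
2 vCPU → host 2 (remaining 30 vCPU)
9 vCPU → host 2 (remaining 21 vCPU)
17 vCPU → host 2 (remaining 4 vCPU)
17 vCPU → host 3 (remaining 15 vCPU)
2 vCPU → host 2 (remaining 2 vCPU)
6 vCPU → host 3 (remaining 9 vCPU)
17 vCPU → host 4 (remaining 15 vCPU)
5 vCPU → host 3 (remaining 4 vCPU)
2 vCPU → host 2 (remaining 0 vCPU)
6 vCPU → host 4 (remaining 9 vCPU)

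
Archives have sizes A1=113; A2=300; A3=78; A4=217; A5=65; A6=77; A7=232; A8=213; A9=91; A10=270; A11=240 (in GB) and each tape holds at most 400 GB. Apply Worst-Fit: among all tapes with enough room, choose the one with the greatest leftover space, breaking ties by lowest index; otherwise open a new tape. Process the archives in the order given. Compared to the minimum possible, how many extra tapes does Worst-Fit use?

Worst-Fit: [113,78,65] [300] [217,77] [232] [213,91] [270] [240] → 7 tapes.
6 archives exceed 200 GB (half the capacity), and no two of those can share a tape, so at least 6 tapes are needed.
An optimal packing achieves that bound: [300,91] [270,113] [240,78,77] [232,65] [217] [213] → 6 tapes.
Excess: 7 − 6 = 1.

1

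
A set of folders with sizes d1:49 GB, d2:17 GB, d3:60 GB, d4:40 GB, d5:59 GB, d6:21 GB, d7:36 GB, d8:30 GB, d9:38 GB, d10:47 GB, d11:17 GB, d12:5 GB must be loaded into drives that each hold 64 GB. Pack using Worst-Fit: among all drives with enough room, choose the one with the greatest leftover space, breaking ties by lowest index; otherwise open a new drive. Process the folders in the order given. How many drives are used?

d1 (49 GB) → drive 1 (remaining 15 GB)
d2 (17 GB) → drive 2 (remaining 47 GB)
d3 (60 GB) → drive 3 (remaining 4 GB)
d4 (40 GB) → drive 2 (remaining 7 GB)
d5 (59 GB) → drive 4 (remaining 5 GB)
d6 (21 GB) → drive 5 (remaining 43 GB)
d7 (36 GB) → drive 5 (remaining 7 GB)
d8 (30 GB) → drive 6 (remaining 34 GB)
d9 (38 GB) → drive 7 (remaining 26 GB)
d10 (47 GB) → drive 8 (remaining 17 GB)
d11 (17 GB) → drive 6 (remaining 17 GB)
d12 (5 GB) → drive 7 (remaining 21 GB)
Final drives: [49] [17,40] [60] [59] [21,36] [30,17] [38,5] [47].

8 drives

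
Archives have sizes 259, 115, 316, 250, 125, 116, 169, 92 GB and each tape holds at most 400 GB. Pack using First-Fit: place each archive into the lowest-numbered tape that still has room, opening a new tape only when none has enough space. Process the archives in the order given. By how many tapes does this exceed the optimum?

0

First-Fit: [259,115] [316] [250,125] [116,169,92] → 4 tapes.
Total size 1442 GB; any packing needs at least ⌈1442/400⌉ = 4 tapes.
So 4 is already optimal.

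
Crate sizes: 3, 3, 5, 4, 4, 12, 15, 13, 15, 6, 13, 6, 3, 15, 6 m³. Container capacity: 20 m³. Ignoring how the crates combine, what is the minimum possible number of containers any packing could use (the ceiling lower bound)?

7 containers

Total size = 3 + 3 + 5 + 4 + 4 + 12 + 15 + 13 + 15 + 6 + 13 + 6 + 3 + 15 + 6 = 123 m³.
⌈123 / 20⌉ = 7.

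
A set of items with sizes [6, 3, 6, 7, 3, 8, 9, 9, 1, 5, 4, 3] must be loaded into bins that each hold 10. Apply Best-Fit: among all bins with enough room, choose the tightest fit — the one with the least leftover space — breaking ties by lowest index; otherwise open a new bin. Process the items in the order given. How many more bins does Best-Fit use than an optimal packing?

Best-Fit: [6,3,1] [6,4] [7,3] [8] [9] [9] [5,3] → 7 bins.
Total size 64; any packing needs at least ⌈64/10⌉ = 7 bins.
So 7 is already optimal.

0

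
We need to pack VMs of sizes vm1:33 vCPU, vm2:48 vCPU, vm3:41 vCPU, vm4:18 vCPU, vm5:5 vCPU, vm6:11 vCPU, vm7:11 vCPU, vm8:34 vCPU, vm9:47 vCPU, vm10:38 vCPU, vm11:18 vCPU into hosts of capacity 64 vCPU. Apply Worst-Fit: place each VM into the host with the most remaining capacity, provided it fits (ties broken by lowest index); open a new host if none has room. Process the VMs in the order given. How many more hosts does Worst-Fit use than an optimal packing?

Worst-Fit: [33,18] [48,11] [41,5,11] [34,18] [47] [38] → 6 hosts.
6 VMs exceed 32 vCPU (half the capacity), and no two of those can share a host, so at least 6 hosts are needed.
So 6 is already optimal.

0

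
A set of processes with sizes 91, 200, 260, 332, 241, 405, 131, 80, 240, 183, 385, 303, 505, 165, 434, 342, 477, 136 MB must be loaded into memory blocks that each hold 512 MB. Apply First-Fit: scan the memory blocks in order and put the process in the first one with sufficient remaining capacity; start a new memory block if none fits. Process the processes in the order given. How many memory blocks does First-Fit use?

Put 91 MB in memory block 1; 421 MB remain.
Put 200 MB in memory block 1; 221 MB remain.
Put 260 MB in memory block 2; 252 MB remain.
Put 332 MB in memory block 3; 180 MB remain.
Put 241 MB in memory block 2; 11 MB remain.
Put 405 MB in memory block 4; 107 MB remain.
Put 131 MB in memory block 1; 90 MB remain.
Put 80 MB in memory block 1; 10 MB remain.
Put 240 MB in memory block 5; 272 MB remain.
Put 183 MB in memory block 5; 89 MB remain.
Put 385 MB in memory block 6; 127 MB remain.
Put 303 MB in memory block 7; 209 MB remain.
Put 505 MB in memory block 8; 7 MB remain.
Put 165 MB in memory block 3; 15 MB remain.
Put 434 MB in memory block 9; 78 MB remain.
Put 342 MB in memory block 10; 170 MB remain.
Put 477 MB in memory block 11; 35 MB remain.
Put 136 MB in memory block 7; 73 MB remain.
Final memory blocks: [91,200,131,80] [260,241] [332,165] [405] [240,183] [385] [303,136] [505] [434] [342] [477].

11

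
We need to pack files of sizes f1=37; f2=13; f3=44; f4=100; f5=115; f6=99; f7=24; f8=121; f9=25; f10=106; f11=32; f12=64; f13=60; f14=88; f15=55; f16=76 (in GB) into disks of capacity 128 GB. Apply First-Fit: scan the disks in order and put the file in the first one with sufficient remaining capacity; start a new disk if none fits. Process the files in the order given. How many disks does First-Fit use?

10 disks

disk 1: place f1 (37 GB), 91 GB left
disk 1: place f2 (13 GB), 78 GB left
disk 1: place f3 (44 GB), 34 GB left
disk 2: place f4 (100 GB), 28 GB left
disk 3: place f5 (115 GB), 13 GB left
disk 4: place f6 (99 GB), 29 GB left
disk 1: place f7 (24 GB), 10 GB left
disk 5: place f8 (121 GB), 7 GB left
disk 2: place f9 (25 GB), 3 GB left
disk 6: place f10 (106 GB), 22 GB left
disk 7: place f11 (32 GB), 96 GB left
disk 7: place f12 (64 GB), 32 GB left
disk 8: place f13 (60 GB), 68 GB left
disk 9: place f14 (88 GB), 40 GB left
disk 8: place f15 (55 GB), 13 GB left
disk 10: place f16 (76 GB), 52 GB left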